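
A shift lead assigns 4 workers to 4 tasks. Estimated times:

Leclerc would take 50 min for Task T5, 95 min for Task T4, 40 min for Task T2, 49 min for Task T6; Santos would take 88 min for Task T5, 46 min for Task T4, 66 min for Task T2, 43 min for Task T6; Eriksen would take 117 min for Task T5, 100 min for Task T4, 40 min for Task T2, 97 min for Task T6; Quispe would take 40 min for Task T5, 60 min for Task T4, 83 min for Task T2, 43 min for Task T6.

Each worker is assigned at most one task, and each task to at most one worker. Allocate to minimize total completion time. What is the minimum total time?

Min total: 175 min

Optimal: Leclerc→Task T6 (49 min), Santos→Task T4 (46 min), Eriksen→Task T2 (40 min), Quispe→Task T5 (40 min) — total 49+46+40+40 = 175 min.
Column-greedy (each task in turn goes to its cheapest remaining worker) gives 223 min, worse by 48.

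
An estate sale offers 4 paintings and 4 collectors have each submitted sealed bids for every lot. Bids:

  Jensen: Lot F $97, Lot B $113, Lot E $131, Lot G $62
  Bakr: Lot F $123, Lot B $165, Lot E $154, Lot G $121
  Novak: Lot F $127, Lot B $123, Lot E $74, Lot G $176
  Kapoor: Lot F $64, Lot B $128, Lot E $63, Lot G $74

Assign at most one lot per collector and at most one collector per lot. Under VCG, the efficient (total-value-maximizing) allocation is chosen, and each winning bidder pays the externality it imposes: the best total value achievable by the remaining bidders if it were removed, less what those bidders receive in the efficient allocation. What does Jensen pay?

Jensen pays $31.

Efficient allocation: Jensen→Lot E ($131), Bakr→Lot F ($123), Novak→Lot G ($176), Kapoor→Lot B ($128); total welfare W = $558.
Jensen receives Lot E at value $131, so the others get W − 131 = $427.
Without Jensen: best allocation of the remaining 3 bidders over all 4 lots is Bakr→Lot E ($154), Novak→Lot G ($176), Kapoor→Lot B ($128), total $458.
VCG payment = (others' best without Jensen) − (others' welfare with Jensen) = 458 − 427 = $31.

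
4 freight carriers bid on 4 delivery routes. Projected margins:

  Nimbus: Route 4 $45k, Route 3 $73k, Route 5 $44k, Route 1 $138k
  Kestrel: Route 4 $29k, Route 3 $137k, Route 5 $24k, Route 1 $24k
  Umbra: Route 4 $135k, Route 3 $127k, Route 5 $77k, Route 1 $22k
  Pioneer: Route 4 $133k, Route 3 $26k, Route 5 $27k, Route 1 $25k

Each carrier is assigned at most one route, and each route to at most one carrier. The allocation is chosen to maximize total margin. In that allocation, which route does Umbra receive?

This is the linear assignment problem.
Optimal: Nimbus→Route 1 ($138k), Kestrel→Route 3 ($137k), Umbra→Route 5 ($77k), Pioneer→Route 4 ($133k) — total 138+137+77+133 = $485k.
Row-greedy (each carrier in turn takes its best remaining route) gives $437k, worse by 48.
Next-best assignment: Nimbus→Route 1, Kestrel→Route 3, Umbra→Route 4, Pioneer→Route 5 = $437k.
Umbra's own top route is Route 4 ($135k), but forcing Umbra→Route 4 and reassigning the rest optimally gives only $437k — worse by 48.

Umbra receives Route 5.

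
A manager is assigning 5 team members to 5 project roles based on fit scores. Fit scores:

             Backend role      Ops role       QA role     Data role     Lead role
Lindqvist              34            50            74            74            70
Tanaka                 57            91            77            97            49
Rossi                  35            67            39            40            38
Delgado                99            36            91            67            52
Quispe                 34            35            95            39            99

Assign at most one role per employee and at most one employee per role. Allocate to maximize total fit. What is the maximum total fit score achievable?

Maximum total: 436 pts

Optimal: Lindqvist→QA role (74 pts), Tanaka→Data role (97 pts), Rossi→Ops role (67 pts), Delgado→Backend role (99 pts), Quispe→Lead role (99 pts) — total 74+97+67+99+99 = 436 pts.
Column-greedy (each role in turn goes to its best remaining employee) gives 397 pts, worse by 39.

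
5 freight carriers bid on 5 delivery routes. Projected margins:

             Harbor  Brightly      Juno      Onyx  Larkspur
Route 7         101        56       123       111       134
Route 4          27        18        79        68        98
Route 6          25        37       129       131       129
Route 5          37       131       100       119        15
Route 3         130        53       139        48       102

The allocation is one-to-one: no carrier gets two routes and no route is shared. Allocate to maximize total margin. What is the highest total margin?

Max total: $613k

This is the linear assignment problem.
Optimal: Harbor→Route 3 ($130k), Brightly→Route 5 ($131k), Juno→Route 7 ($123k), Onyx→Route 6 ($131k), Larkspur→Route 4 ($98k) — total 130+131+123+131+98 = $613k.
Row-greedy (each carrier in turn takes its best remaining route) gives $599k, worse by 14.
Next-best assignment: Harbor→Route 3, Brightly→Route 5, Juno→Route 4, Onyx→Route 6, Larkspur→Route 7 = $605k.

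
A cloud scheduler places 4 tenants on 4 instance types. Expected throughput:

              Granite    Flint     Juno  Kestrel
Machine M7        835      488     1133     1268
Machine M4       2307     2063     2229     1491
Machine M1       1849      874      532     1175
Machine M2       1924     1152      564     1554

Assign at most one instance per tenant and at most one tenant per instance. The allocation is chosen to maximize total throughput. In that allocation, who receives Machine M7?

Optimal: Granite→Machine M1 (1849 ops/s), Flint→Machine M4 (2063 ops/s), Juno→Machine M7 (1133 ops/s), Kestrel→Machine M2 (1554 ops/s) — total 1849+2063+1133+1554 = 6599 ops/s.
Row-greedy (each tenant in turn takes its best remaining instance) gives 5767 ops/s, worse by 832.
Checked against all permutations: 6599 ops/s is optimal.
Juno's own top instance is Machine M4 (2229 ops/s), but forcing Juno→Machine M4 and reassigning the rest optimally gives only 6498 ops/s — worse by 101.

Juno receives Machine M7.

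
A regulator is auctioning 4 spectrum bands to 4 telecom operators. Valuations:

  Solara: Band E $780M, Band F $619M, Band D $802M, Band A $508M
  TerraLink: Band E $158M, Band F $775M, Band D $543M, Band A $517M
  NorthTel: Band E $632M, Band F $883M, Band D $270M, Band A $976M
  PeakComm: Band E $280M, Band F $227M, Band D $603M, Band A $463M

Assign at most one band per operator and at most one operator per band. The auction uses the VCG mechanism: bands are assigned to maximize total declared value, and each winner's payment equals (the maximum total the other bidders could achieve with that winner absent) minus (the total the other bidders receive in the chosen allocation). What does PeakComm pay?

PeakComm pays $22M.

Efficient allocation: Solara→Band E ($780M), TerraLink→Band F ($775M), NorthTel→Band A ($976M), PeakComm→Band D ($603M); total welfare W = $3134M.
PeakComm receives Band D at value $603M, so the others get W − 603 = $2531M.
Without PeakComm: best allocation of the remaining 3 bidders over all 4 bands is Solara→Band D ($802M), TerraLink→Band F ($775M), NorthTel→Band A ($976M), total $2553M.
VCG payment = (others' best without PeakComm) − (others' welfare with PeakComm) = 2553 − 2531 = $22M.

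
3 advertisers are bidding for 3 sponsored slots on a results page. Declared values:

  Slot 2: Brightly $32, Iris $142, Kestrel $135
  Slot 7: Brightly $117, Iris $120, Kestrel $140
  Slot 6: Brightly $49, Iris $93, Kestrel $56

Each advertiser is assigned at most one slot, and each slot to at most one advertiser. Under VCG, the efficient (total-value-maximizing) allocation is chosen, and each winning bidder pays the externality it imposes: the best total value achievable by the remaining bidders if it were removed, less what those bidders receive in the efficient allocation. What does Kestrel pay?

Kestrel pays $49.

Efficient allocation: Brightly→Slot 7 ($117), Iris→Slot 6 ($93), Kestrel→Slot 2 ($135); total welfare W = $345.
Kestrel receives Slot 2 at value $135, so the others get W − 135 = $210.
Without Kestrel: best allocation of the remaining 2 bidders over all 3 slots is Brightly→Slot 7 ($117), Iris→Slot 2 ($142), total $259.
VCG payment = (others' best without Kestrel) − (others' welfare with Kestrel) = 259 − 210 = $49.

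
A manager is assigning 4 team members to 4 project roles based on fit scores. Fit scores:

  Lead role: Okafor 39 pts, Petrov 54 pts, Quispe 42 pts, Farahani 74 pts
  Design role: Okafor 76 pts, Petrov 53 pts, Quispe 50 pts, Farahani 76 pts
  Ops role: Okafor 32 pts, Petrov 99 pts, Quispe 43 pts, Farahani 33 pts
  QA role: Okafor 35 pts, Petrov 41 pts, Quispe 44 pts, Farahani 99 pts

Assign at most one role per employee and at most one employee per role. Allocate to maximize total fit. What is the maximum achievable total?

Optimal: Okafor→Design role (76 pts), Petrov→Ops role (99 pts), Quispe→Lead role (42 pts), Farahani→QA role (99 pts) — total 76+99+42+99 = 316 pts.
Swapping Farahani↔Petrov (Farahani→Ops role 33 pts, Petrov→QA role 41 pts) loses 124.
No other one-to-one assignment exceeds 316 pts.

Maximum total: 316 pts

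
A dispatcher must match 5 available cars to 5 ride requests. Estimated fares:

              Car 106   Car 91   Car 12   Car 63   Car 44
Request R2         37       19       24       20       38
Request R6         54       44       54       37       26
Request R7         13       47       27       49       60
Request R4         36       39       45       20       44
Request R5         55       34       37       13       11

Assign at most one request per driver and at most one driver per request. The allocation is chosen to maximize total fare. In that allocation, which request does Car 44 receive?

Optimal: Car 106→Request R5 ($55), Car 91→Request R4 ($39), Car 12→Request R6 ($54), Car 63→Request R7 ($49), Car 44→Request R2 ($38) — total 55+39+54+49+38 = $235.
Max-entry greedy (repeatedly take the single best remaining cell) gives $228, worse by 7.
Swapping Car 12↔Car 63 (Car 12→Request R7 $27, Car 63→Request R6 $37) loses 39.
Car 44's own top request is Request R7 ($60), but forcing Car 44→Request R7 and reassigning the rest optimally gives only $228 — worse by 7.

Car 44 receives Request R2.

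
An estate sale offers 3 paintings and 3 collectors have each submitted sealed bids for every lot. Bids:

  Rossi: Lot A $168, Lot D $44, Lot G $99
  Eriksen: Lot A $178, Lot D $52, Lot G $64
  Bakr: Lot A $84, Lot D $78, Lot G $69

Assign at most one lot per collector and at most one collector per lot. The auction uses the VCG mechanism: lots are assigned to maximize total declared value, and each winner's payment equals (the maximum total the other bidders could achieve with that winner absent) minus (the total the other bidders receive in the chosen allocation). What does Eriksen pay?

Eriksen pays $69.

Efficient allocation: Rossi→Lot G ($99), Eriksen→Lot A ($178), Bakr→Lot D ($78); total welfare W = $355.
Eriksen receives Lot A at value $178, so the others get W − 178 = $177.
Without Eriksen: best allocation of the remaining 2 bidders over all 3 lots is Rossi→Lot A ($168), Bakr→Lot D ($78), total $246.
VCG payment = (others' best without Eriksen) − (others' welfare with Eriksen) = 246 − 177 = $69.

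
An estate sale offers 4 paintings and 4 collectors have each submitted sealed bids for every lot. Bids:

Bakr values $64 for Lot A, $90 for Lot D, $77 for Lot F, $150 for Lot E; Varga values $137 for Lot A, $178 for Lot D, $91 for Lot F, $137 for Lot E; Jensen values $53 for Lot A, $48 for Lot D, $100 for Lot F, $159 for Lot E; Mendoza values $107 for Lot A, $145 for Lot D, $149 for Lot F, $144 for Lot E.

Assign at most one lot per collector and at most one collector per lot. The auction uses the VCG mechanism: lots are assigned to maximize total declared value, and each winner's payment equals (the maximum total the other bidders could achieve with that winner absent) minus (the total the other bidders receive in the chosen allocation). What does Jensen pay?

Efficient allocation: Bakr→Lot A ($64), Varga→Lot D ($178), Jensen→Lot E ($159), Mendoza→Lot F ($149); total welfare W = $550.
Jensen receives Lot E at value $159, so the others get W − 159 = $391.
Without Jensen: best allocation of the remaining 3 bidders over all 4 lots is Bakr→Lot E ($150), Varga→Lot D ($178), Mendoza→Lot F ($149), total $477.
VCG payment = (others' best without Jensen) − (others' welfare with Jensen) = 477 − 391 = $86.

Jensen pays $86.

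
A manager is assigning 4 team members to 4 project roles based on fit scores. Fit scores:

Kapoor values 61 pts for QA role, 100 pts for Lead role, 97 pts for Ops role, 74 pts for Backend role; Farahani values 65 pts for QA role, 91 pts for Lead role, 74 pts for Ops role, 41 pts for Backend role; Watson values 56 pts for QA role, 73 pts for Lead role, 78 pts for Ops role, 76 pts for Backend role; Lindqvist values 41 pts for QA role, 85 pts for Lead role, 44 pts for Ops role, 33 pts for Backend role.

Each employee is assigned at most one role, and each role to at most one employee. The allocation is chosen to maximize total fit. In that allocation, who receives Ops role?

This is the linear assignment problem.
Optimal: Kapoor→Ops role (97 pts), Farahani→QA role (65 pts), Watson→Backend role (76 pts), Lindqvist→Lead role (85 pts) — total 97+65+76+85 = 323 pts.
Column-greedy (each role in turn goes to its best remaining employee) gives 276 pts, worse by 47.
No other one-to-one assignment exceeds 323 pts.
Kapoor's own top role is Lead role (100 pts), but forcing Kapoor→Lead role and reassigning the rest optimally gives only 291 pts — worse by 32.

Kapoor receives Ops role.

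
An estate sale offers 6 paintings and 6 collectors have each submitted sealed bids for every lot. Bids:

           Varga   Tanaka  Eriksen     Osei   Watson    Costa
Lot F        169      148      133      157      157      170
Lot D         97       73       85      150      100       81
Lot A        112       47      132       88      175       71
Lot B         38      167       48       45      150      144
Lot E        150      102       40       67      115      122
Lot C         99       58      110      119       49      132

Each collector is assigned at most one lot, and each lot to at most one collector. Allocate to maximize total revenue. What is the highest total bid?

Max total: $922

This is the linear assignment problem.
Optimal: Varga→Lot E ($150), Tanaka→Lot B ($167), Eriksen→Lot C ($110), Osei→Lot D ($150), Watson→Lot A ($175), Costa→Lot F ($170) — total 150+167+110+150+175+170 = $922.
Row-greedy (each collector in turn takes its best remaining lot) gives $865, worse by 57.
Next-best assignment: Varga→Lot E, Tanaka→Lot B, Eriksen→Lot F, Osei→Lot D, Watson→Lot A, Costa→Lot C = $907.
No other one-to-one assignment exceeds $922.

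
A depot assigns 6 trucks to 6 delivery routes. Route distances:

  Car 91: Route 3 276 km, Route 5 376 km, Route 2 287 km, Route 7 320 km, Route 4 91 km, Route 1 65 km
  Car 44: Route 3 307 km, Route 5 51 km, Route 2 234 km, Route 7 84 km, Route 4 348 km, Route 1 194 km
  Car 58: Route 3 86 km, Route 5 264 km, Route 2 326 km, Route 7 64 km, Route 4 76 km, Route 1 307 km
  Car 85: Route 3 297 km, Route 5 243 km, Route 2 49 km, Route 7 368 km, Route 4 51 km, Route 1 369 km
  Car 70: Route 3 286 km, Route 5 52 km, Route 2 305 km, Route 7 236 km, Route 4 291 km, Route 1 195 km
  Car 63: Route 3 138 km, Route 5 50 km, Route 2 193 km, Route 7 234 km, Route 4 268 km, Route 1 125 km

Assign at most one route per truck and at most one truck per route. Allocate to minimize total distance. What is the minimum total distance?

Min total: 464 km

Optimal: Car 91→Route 1 (65 km), Car 44→Route 7 (84 km), Car 58→Route 4 (76 km), Car 85→Route 2 (49 km), Car 70→Route 5 (52 km), Car 63→Route 3 (138 km) — total 65+84+76+49+52+138 = 464 km.
Min-entry greedy (repeatedly take the single cheapest remaining cell) gives 862 km, worse by 398.
No other one-to-one assignment undercuts 464 km.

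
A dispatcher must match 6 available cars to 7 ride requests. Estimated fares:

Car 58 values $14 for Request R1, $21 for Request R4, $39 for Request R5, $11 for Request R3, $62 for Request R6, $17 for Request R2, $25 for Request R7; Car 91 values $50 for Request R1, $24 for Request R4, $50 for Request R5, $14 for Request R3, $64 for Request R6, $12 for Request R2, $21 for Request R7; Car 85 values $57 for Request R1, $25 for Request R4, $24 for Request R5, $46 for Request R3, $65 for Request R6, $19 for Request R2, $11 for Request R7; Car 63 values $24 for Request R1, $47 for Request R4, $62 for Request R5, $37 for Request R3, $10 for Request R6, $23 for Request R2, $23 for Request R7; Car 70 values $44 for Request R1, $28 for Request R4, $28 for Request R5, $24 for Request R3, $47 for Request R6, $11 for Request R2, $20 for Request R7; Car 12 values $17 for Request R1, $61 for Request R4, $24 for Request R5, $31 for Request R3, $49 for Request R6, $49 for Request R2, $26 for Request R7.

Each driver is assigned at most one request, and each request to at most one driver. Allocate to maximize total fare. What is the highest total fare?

Optimal: Car 58→Request R7 ($25), Car 91→Request R6 ($64), Car 85→Request R3 ($46), Car 63→Request R5 ($62), Car 70→Request R1 ($44), Car 12→Request R4 ($61) — total 25+64+46+62+44+61 = $302.
Row-greedy (each driver in turn takes its best remaining request) gives $297, worse by 5.

Max total: $302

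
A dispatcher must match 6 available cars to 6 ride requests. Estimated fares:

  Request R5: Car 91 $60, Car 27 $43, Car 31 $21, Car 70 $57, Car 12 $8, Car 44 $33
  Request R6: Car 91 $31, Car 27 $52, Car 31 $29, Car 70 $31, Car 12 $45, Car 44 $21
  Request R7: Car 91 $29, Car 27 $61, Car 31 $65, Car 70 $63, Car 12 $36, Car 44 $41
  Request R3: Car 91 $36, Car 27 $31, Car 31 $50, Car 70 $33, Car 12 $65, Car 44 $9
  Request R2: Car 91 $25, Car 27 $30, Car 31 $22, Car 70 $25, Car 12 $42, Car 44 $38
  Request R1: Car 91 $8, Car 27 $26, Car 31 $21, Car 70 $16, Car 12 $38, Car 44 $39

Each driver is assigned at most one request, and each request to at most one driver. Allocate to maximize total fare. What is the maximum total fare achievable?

Max total: $306

Treat this as an assignment problem: match each driver to one request.
Optimal: Car 91→Request R5 ($60), Car 27→Request R6 ($52), Car 31→Request R7 ($65), Car 70→Request R2 ($25), Car 12→Request R3 ($65), Car 44→Request R1 ($39) — total 60+52+65+25+65+39 = $306.
Row-greedy (each driver in turn takes its best remaining request) gives $283, worse by 23.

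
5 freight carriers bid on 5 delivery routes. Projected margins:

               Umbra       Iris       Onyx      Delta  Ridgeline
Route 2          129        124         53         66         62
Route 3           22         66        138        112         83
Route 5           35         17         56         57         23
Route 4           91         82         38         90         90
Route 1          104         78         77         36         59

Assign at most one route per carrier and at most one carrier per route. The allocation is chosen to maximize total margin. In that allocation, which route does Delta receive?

Optimal: Umbra→Route 1 ($104k), Iris→Route 2 ($124k), Onyx→Route 3 ($138k), Delta→Route 5 ($57k), Ridgeline→Route 4 ($90k) — total 104+124+138+57+90 = $513k.
No other one-to-one assignment exceeds $513k.
Delta's own top route is Route 3 ($112k), but forcing Delta→Route 3 and reassigning the rest optimally gives only $486k — worse by 27.

Delta receives Route 5.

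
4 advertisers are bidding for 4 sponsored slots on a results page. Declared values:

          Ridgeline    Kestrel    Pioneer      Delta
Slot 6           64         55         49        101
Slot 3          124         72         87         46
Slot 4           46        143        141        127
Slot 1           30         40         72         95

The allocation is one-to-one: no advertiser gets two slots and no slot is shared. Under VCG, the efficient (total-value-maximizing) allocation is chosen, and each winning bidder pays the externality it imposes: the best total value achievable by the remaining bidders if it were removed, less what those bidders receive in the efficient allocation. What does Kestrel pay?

Kestrel pays $69.

Efficient allocation: Ridgeline→Slot 3 ($124), Kestrel→Slot 4 ($143), Pioneer→Slot 1 ($72), Delta→Slot 6 ($101); total welfare W = $440.
Kestrel receives Slot 4 at value $143, so the others get W − 143 = $297.
Without Kestrel: best allocation of the remaining 3 bidders over all 4 slots is Ridgeline→Slot 3 ($124), Pioneer→Slot 4 ($141), Delta→Slot 6 ($101), total $366.
VCG payment = (others' best without Kestrel) − (others' welfare with Kestrel) = 366 − 297 = $69.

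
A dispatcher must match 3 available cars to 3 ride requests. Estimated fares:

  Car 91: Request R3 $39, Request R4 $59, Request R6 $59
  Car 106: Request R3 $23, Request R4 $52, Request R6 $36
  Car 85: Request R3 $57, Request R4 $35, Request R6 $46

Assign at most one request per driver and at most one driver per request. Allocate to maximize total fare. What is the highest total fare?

Optimal: Car 91→Request R6 ($59), Car 106→Request R4 ($52), Car 85→Request R3 ($57) — total 59+52+57 = $168.
Max-entry greedy (repeatedly take the single best remaining cell) gives $152, worse by 16.
Swapping Car 85↔Car 91 (Car 85→Request R6 $46, Car 91→Request R3 $39) loses 31.

Maximum total: $168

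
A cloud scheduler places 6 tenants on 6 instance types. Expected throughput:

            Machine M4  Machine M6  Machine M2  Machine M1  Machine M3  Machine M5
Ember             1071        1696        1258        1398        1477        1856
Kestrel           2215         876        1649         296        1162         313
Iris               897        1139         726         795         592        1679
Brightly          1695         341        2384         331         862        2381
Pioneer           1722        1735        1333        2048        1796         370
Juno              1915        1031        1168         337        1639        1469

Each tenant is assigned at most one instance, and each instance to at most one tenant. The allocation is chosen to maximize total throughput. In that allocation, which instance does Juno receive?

Optimal: Ember→Machine M6 (1696 ops/s), Kestrel→Machine M4 (2215 ops/s), Iris→Machine M5 (1679 ops/s), Brightly→Machine M2 (2384 ops/s), Pioneer→Machine M1 (2048 ops/s), Juno→Machine M3 (1639 ops/s) — total 1696+2215+1679+2384+2048+1639 = 11661 ops/s.
Row-greedy (each tenant in turn takes its best remaining instance) gives 11281 ops/s, worse by 380.
Next-best assignment: Ember→Machine M5, Kestrel→Machine M4, Iris→Machine M6, Brightly→Machine M2, Pioneer→Machine M1, Juno→Machine M3 = 11281 ops/s.
Every other assignment is strictly worse.
Juno's own top instance is Machine M4 (1915 ops/s), but forcing Juno→Machine M4 and reassigning the rest optimally gives only 10884 ops/s — worse by 777.

Juno receives Machine M3.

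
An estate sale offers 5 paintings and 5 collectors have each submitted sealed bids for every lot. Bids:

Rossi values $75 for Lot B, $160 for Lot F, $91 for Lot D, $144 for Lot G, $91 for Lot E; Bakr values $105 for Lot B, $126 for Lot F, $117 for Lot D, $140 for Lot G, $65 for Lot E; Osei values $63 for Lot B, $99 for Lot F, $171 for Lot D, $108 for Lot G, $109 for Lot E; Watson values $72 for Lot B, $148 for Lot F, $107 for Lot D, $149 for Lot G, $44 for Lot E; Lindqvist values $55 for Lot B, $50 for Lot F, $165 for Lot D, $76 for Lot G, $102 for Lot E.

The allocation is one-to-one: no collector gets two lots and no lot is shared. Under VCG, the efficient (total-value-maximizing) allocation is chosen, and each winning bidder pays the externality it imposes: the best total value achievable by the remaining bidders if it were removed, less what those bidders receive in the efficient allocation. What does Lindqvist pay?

Efficient allocation: Rossi→Lot F ($160), Bakr→Lot B ($105), Osei→Lot E ($109), Watson→Lot G ($149), Lindqvist→Lot D ($165); total welfare W = $688.
Lindqvist receives Lot D at value $165, so the others get W − 165 = $523.
Without Lindqvist: best allocation of the remaining 4 bidders over all 5 lots is Rossi→Lot F ($160), Bakr→Lot B ($105), Osei→Lot D ($171), Watson→Lot G ($149), total $585.
VCG payment = (others' best without Lindqvist) − (others' welfare with Lindqvist) = 585 − 523 = $62.

Lindqvist pays $62.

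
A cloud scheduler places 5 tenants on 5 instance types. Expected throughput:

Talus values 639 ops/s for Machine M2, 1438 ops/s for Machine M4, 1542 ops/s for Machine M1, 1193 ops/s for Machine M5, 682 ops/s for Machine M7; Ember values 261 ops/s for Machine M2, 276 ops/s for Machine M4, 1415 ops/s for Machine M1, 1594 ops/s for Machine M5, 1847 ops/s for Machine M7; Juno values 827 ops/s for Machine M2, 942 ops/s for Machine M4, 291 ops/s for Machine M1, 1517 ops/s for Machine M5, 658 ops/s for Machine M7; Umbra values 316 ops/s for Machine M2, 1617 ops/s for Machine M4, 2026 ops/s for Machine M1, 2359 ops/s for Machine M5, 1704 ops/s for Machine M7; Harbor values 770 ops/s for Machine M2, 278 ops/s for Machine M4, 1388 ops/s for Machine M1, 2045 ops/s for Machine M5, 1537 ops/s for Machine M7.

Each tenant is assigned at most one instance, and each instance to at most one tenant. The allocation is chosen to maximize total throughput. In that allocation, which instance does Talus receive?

Talus receives Machine M4.

This is a one-to-one assignment (maximum-weight bipartite matching).
Optimal: Talus→Machine M4 (1438 ops/s), Ember→Machine M7 (1847 ops/s), Juno→Machine M2 (827 ops/s), Umbra→Machine M1 (2026 ops/s), Harbor→Machine M5 (2045 ops/s) — total 1438+1847+827+2026+2045 = 8183 ops/s.
Max-entry greedy (repeatedly take the single best remaining cell) gives 7460 ops/s, worse by 723.
Next-best assignment: Talus→Machine M1, Ember→Machine M7, Juno→Machine M2, Umbra→Machine M4, Harbor→Machine M5 = 7878 ops/s.
Talus's own top instance is Machine M1 (1542 ops/s), but forcing Talus→Machine M1 and reassigning the rest optimally gives only 7878 ops/s — worse by 305.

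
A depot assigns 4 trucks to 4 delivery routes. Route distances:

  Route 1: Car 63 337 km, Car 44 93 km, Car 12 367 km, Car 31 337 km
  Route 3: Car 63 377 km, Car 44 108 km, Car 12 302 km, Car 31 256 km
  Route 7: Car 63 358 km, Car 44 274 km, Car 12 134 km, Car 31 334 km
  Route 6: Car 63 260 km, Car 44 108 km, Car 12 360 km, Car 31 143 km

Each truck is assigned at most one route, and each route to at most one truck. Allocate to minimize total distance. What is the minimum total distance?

Optimal: Car 63→Route 1 (337 km), Car 44→Route 3 (108 km), Car 12→Route 7 (134 km), Car 31→Route 6 (143 km) — total 337+108+134+143 = 722 km.
Swapping Car 12↔Car 63 (Car 12→Route 1 367 km, Car 63→Route 7 358 km) adds 254.
Checked against all permutations: 722 km is optimal.

Minimum total: 722 km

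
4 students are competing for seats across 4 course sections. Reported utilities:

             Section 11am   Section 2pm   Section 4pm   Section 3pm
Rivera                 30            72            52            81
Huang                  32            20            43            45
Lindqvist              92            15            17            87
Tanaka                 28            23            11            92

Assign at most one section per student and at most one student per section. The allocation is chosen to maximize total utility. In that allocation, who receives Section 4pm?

Optimal: Rivera→Section 2pm (72 points), Huang→Section 4pm (43 points), Lindqvist→Section 11am (92 points), Tanaka→Section 3pm (92 points) — total 72+43+92+92 = 299 points.
Row-greedy (each student in turn takes its best remaining section) gives 239 points, worse by 60.
Huang's own top section is Section 3pm (45 points), but forcing Huang→Section 3pm and reassigning the rest optimally gives only 220 points — worse by 79.

Huang receives Section 4pm.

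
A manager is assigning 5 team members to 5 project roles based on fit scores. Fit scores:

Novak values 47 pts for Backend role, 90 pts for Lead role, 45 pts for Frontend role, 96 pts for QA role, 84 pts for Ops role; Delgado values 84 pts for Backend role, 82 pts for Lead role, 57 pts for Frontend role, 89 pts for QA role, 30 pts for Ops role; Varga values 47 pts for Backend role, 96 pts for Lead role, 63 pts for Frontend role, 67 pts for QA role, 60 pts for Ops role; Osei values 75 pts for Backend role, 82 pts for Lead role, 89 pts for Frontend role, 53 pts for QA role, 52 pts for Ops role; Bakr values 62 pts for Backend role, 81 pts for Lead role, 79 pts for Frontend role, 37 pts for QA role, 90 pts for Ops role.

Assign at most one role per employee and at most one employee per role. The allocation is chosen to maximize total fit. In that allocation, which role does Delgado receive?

Delgado receives Backend role.

Optimal: Novak→QA role (96 pts), Delgado→Backend role (84 pts), Varga→Lead role (96 pts), Osei→Frontend role (89 pts), Bakr→Ops role (90 pts) — total 96+84+96+89+90 = 455 pts.
Next-best assignment: Novak→Ops role, Delgado→QA role, Varga→Lead role, Osei→Backend role, Bakr→Frontend role = 423 pts.
Checked against all permutations: 455 pts is optimal.
Delgado's own top role is QA role (89 pts), but forcing Delgado→QA role and reassigning the rest optimally gives only 423 pts — worse by 32.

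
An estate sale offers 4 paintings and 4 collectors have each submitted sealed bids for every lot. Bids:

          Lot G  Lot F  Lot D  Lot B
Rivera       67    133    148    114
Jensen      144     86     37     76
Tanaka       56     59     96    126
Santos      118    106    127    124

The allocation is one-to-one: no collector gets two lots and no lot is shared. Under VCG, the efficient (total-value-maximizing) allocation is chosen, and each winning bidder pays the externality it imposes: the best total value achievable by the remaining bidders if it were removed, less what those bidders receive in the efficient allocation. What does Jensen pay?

Efficient allocation: Rivera→Lot F ($133), Jensen→Lot G ($144), Tanaka→Lot B ($126), Santos→Lot D ($127); total welfare W = $530.
Jensen receives Lot G at value $144, so the others get W − 144 = $386.
Without Jensen: best allocation of the remaining 3 bidders over all 4 lots is Rivera→Lot D ($148), Tanaka→Lot B ($126), Santos→Lot G ($118), total $392.
VCG payment = (others' best without Jensen) − (others' welfare with Jensen) = 392 − 386 = $6.

Jensen pays $6.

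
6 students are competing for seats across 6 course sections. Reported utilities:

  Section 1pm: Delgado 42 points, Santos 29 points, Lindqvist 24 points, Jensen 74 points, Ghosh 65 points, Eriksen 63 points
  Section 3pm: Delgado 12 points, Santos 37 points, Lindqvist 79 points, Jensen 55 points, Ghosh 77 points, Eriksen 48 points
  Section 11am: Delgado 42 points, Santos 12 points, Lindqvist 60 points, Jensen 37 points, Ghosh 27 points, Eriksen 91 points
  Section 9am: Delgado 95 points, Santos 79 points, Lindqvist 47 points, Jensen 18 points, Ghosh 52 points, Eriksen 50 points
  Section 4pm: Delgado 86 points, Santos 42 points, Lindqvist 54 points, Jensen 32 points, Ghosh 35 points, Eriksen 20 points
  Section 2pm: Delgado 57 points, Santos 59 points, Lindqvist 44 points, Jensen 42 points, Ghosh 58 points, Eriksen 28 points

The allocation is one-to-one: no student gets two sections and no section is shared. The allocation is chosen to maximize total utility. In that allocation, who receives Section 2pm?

Optimal: Delgado→Section 4pm (86 points), Santos→Section 9am (79 points), Lindqvist→Section 3pm (79 points), Jensen→Section 1pm (74 points), Ghosh→Section 2pm (58 points), Eriksen→Section 11am (91 points) — total 86+79+79+74+58+91 = 467 points.
Column-greedy (each section in turn goes to its best remaining student) gives 439 points, worse by 28.
Checked against all permutations: 467 points is optimal.
Ghosh's own top section is Section 3pm (77 points), but forcing Ghosh→Section 3pm and reassigning the rest optimally gives only 451 points — worse by 16.

Ghosh receives Section 2pm.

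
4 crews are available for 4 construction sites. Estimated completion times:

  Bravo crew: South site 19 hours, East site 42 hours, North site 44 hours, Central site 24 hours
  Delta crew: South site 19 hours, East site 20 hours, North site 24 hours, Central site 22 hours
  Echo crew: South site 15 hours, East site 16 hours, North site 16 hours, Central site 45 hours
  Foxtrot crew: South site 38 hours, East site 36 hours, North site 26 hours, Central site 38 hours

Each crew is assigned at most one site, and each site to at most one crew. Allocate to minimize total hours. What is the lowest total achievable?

Treat this as an assignment problem: match each crew to one site.
Optimal: Bravo crew→South site (19 hours), Delta crew→Central site (22 hours), Echo crew→East site (16 hours), Foxtrot crew→North site (26 hours) — total 19+22+16+26 = 83 hours.
Column-greedy (each site in turn goes to its cheapest remaining crew) gives 85 hours, worse by 2.
Checked against all permutations: 83 hours is optimal.

Minimum total: 83 hours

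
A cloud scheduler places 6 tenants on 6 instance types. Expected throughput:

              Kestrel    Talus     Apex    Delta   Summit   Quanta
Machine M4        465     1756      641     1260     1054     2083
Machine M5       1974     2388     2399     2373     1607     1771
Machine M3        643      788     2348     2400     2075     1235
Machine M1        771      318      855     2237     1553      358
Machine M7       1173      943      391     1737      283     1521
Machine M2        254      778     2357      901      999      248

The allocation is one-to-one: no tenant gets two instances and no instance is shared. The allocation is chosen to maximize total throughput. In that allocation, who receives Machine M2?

Apex receives Machine M2.

This is a one-to-one assignment (maximum-weight bipartite matching).
Optimal: Kestrel→Machine M7 (1173 ops/s), Talus→Machine M5 (2388 ops/s), Apex→Machine M2 (2357 ops/s), Delta→Machine M1 (2237 ops/s), Summit→Machine M3 (2075 ops/s), Quanta→Machine M4 (2083 ops/s) — total 1173+2388+2357+2237+2075+2083 = 12313 ops/s.
Row-greedy (each tenant in turn takes its best remaining instance) gives 11561 ops/s, worse by 752.
Next-best assignment: Kestrel→Machine M7, Talus→Machine M5, Apex→Machine M2, Delta→Machine M3, Summit→Machine M1, Quanta→Machine M4 = 11954 ops/s.
Swapping Summit↔Kestrel (Summit→Machine M7 283 ops/s, Kestrel→Machine M3 643 ops/s) loses 2322.
No other one-to-one assignment exceeds 12313 ops/s.
Apex's own top instance is Machine M5 (2399 ops/s), but forcing Apex→Machine M5 and reassigning the rest optimally gives only 10745 ops/s — worse by 1568.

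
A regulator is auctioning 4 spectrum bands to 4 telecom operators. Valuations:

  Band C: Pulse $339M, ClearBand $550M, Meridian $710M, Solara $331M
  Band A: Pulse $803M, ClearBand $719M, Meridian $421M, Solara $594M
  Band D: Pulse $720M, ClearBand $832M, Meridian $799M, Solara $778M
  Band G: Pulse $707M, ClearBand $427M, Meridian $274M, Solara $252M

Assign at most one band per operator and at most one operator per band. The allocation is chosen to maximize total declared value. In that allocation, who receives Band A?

Optimal: Pulse→Band G ($707M), ClearBand→Band A ($719M), Meridian→Band C ($710M), Solara→Band D ($778M) — total 707+719+710+778 = $2914M.
ClearBand's own top band is Band D ($832M), but forcing ClearBand→Band D and reassigning the rest optimally gives only $2843M — worse by 71.

ClearBand receives Band A.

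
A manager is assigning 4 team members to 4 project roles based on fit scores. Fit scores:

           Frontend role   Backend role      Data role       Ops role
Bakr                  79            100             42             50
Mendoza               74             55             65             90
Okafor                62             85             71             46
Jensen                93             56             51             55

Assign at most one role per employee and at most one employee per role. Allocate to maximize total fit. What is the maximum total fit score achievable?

Optimal: Bakr→Backend role (100 pts), Mendoza→Ops role (90 pts), Okafor→Data role (71 pts), Jensen→Frontend role (93 pts) — total 100+90+71+93 = 354 pts.
Swapping Bakr↔Jensen (Bakr→Frontend role 79 pts, Jensen→Backend role 56 pts) loses 58.
Every other assignment is strictly worse.

Maximum total: 354 pts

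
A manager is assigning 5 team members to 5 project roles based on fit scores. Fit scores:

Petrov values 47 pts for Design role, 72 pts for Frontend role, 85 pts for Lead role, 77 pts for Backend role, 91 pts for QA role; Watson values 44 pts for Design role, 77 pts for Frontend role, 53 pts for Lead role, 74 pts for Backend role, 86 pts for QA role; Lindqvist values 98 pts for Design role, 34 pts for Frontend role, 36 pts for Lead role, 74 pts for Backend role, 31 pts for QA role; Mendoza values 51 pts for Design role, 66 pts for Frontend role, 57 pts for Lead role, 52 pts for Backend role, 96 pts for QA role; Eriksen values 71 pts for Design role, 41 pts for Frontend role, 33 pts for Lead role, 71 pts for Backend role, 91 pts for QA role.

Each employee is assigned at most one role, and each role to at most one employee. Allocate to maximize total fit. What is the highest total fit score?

Max total: 427 pts

Optimal: Petrov→Lead role (85 pts), Watson→Frontend role (77 pts), Lindqvist→Design role (98 pts), Mendoza→QA role (96 pts), Eriksen→Backend role (71 pts) — total 85+77+98+96+71 = 427 pts.
Next-best assignment: Petrov→Lead role, Watson→Backend role, Lindqvist→Design role, Mendoza→Frontend role, Eriksen→QA role = 414 pts.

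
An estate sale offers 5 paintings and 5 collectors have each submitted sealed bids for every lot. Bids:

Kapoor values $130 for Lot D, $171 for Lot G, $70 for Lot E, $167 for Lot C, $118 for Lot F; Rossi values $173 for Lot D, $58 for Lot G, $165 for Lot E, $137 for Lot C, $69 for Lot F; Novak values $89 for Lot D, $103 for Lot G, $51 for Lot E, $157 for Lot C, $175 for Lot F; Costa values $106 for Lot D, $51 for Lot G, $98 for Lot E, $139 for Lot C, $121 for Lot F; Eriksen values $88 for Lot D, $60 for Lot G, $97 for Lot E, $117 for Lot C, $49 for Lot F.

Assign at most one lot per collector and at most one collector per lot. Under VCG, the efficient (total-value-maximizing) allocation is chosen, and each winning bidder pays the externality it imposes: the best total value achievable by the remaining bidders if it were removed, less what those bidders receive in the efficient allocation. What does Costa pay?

Efficient allocation: Kapoor→Lot G ($171), Rossi→Lot D ($173), Novak→Lot F ($175), Costa→Lot C ($139), Eriksen→Lot E ($97); total welfare W = $755.
Costa receives Lot C at value $139, so the others get W − 139 = $616.
Without Costa: best allocation of the remaining 4 bidders over all 5 lots is Kapoor→Lot G ($171), Rossi→Lot D ($173), Novak→Lot F ($175), Eriksen→Lot C ($117), total $636.
VCG payment = (others' best without Costa) − (others' welfare with Costa) = 636 − 616 = $20.

Costa pays $20.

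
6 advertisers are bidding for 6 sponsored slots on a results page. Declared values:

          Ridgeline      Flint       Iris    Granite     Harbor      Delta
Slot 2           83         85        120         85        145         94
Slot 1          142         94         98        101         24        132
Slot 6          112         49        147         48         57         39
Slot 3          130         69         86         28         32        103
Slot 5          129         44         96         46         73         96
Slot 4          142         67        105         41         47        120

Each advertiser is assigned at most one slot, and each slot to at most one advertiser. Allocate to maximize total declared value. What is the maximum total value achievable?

Max total: $711

Optimal: Ridgeline→Slot 5 ($129), Flint→Slot 3 ($69), Iris→Slot 6 ($147), Granite→Slot 1 ($101), Harbor→Slot 2 ($145), Delta→Slot 4 ($120) — total 129+69+147+101+145+120 = $711.
Column-greedy (each slot in turn goes to its best remaining advertiser) gives $650, worse by 61.
Next-best assignment: Ridgeline→Slot 4, Flint→Slot 3, Iris→Slot 6, Granite→Slot 1, Harbor→Slot 2, Delta→Slot 5 = $700.
Swapping Granite↔Flint (Granite→Slot 3 $28, Flint→Slot 1 $94) loses 48.
No other one-to-one assignment exceeds $711.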